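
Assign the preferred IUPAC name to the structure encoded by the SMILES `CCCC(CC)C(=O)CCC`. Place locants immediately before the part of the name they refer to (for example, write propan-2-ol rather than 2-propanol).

The longest carbon chain that includes the carbonyl has 8 carbons, so the parent hydride is octane.
The highest-priority functional group is a ketone (C=O on an internal carbon), so the name ends in -one.
Choose the numbering such that numbering from this end puts the carbonyl group at C-4 rather than C-5.
With this numbering: the carbonyl at C-4; an ethyl group at C-5.
Assembling the pieces gives 5-ethyloctan-4-one.

5-ethyloctan-4-one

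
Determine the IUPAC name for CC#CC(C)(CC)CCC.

4-ethyl-4-methylhept-2-yne

Counting along the main chain through the multiple bond gives 7 carbons: the parent is heptane.
The chain contains a C≡C triple bond, so the unsaturation ending is -yne.
Number the chain so that numbering from this end puts the triple bond at C-2 rather than C-5.
That gives the triple bond between C-2 and C-3; an ethyl group at C-4; a methyl group at C-4.
Substituent prefixes are cited in alphabetical order (multiplying prefixes like di-/tri- are ignored for ordering).
Putting it together: 4-ethyl-4-methylhept-2-yne.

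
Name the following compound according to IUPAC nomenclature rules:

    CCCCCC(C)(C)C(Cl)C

The parent chain contains 8 carbons (octane).
Choose the numbering such that the substituent locant set {2,3,3} is lower than {6,6,7} at the first point of difference.
With this numbering: a chloro group at C-2; two methyl groups at C-3.
The substituents are ordered alphabetically, ignoring any di-/tri- multipliers.
The name is 2-chloro-3,3-dimethyloctane.

2-chloro-3,3-dimethyloctane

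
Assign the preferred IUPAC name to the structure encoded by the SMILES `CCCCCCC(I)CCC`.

4-iododecane

The longest carbon chain is 10 atoms: the parent is decane.
Choose the numbering such that the substituent locant set {4} is lower than {7} at the first point of difference.
This places an iodo group at C-4.
Assembling the pieces gives 4-iododecane.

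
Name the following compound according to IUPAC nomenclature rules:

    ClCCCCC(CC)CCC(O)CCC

The longest chain bearing the –OH group is 11 carbons long (undecane).
The highest-priority functional group is an alcohol (–OH), so the name ends in -ol.
The numbering direction is chosen so that numbering from this end puts the hydroxyl group at C-4 rather than C-8.
With this numbering: the hydroxyl at C-4; a chloro group at C-11; an ethyl group at C-7.
Prefixes are listed alphabetically: chloro, ethyl.
The name is 11-chloro-7-ethylundecan-4-ol.

11-chloro-7-ethylundecan-4-ol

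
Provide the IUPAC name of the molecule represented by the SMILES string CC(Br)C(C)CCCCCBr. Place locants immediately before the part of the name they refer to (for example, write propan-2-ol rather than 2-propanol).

The parent chain contains 8 carbons (octane).
Number the chain so that the substituent locant set {1,6,7} is lower than {2,3,8} at the first point of difference.
This places bromo groups at C-1 and C-7; a methyl group at C-6.
The substituents are ordered alphabetically, ignoring any di-/tri- multipliers.
Putting it together: 1,7-dibromo-6-methyloctane.

1,7-dibromo-6-methyloctane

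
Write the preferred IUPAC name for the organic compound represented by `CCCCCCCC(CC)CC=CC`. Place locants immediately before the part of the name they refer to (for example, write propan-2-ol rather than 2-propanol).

The longest carbon chain that includes the multiple bond has 12 carbons, so the parent hydride is dodecane.
There is one C=C double bond, indicated by the ending -ene.
The numbering direction is chosen so that numbering from this end puts the double bond at C-2 rather than C-10.
That gives the double bond between C-2 and C-3; an ethyl group at C-5.
Assembling the pieces gives 5-ethyldodec-2-ene.

5-ethyldodec-2-ene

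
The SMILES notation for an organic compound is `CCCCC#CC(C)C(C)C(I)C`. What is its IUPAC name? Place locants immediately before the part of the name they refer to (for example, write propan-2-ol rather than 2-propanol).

2-iodo-3,4-dimethyldec-5-yne

Counting along the main chain through the multiple bond gives 10 carbons: the parent is decane.
The chain contains a C≡C triple bond, so the unsaturation ending is -yne.
Choose the numbering such that the substituent locant set {2,3,4} is lower than {7,8,9} at the first point of difference.
That gives the triple bond between C-5 and C-6; an iodo group at C-2; methyl groups at C-3 and C-4.
The substituents are ordered alphabetically, ignoring any di-/tri- multipliers.
The name is 2-iodo-3,4-dimethyldec-5-yne.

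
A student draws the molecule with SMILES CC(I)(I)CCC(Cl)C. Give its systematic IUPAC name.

5-chloro-2,2-diiodohexane

The longest carbon chain is 6 atoms: the parent is hexane.
Choose the numbering such that the substituent locant set {2,2,5} is lower than {2,5,5} at the first point of difference.
With this numbering: a chloro group at C-5; two iodo groups at C-2.
The substituents are ordered alphabetically, ignoring any di-/tri- multipliers.
The name is 5-chloro-2,2-diiodohexane.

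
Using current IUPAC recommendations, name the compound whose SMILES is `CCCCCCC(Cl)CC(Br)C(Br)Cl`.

The parent chain contains 10 carbons (decane).
The numbering direction is chosen so that the substituent locant set {1,1,2,4} is lower than {7,9,10,10} at the first point of difference.
This places bromo groups at C-1 and C-2; chloro groups at C-1 and C-4.
The substituents are ordered alphabetically, ignoring any di-/tri- multipliers.
Assembling the pieces gives 1,2-dibromo-1,4-dichlorodecane.

1,2-dibromo-1,4-dichlorodecane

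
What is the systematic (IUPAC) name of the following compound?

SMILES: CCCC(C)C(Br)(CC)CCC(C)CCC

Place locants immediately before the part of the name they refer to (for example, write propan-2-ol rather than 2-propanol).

5-bromo-5-ethyl-4,8-dimethylundecane

The longest continuous carbon chain has 11 atoms, so the parent hydride is undecane.
Number the chain so that the substituent locant set {4,5,5,8} is lower than {4,7,7,8} at the first point of difference.
With this numbering: a bromo group at C-5; an ethyl group at C-5; methyl groups at C-4 and C-8.
The substituents are ordered alphabetically, ignoring any di-/tri- multipliers.
The name is 5-bromo-5-ethyl-4,8-dimethylundecane.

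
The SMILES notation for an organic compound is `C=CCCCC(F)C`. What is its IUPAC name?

The longest carbon chain that includes the multiple bond has 7 carbons, so the parent hydride is heptane.
A C=C double bond in the chain gives the infix -ene-.
Choose the numbering such that numbering from this end puts the double bond at C-1 rather than C-6.
That gives the double bond between C-1 and C-2; a fluoro group at C-6.
The name is 6-fluorohept-1-ene.

6-fluorohept-1-ene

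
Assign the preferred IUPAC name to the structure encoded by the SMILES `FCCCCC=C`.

The longest carbon chain that includes the multiple bond has 6 carbons, so the parent hydride is hexane.
The chain contains a C=C double bond, so the unsaturation ending is -ene.
The numbering direction is chosen so that numbering from this end puts the double bond at C-1 rather than C-5.
With this numbering: the double bond between C-1 and C-2; a fluoro group at C-6.
Putting it together: 6-fluorohex-1-ene.

6-fluorohex-1-ene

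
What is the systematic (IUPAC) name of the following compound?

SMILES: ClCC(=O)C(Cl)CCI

1,3-dichloro-5-iodopentan-2-one

Counting along the main chain through the carbonyl gives 5 carbons: the parent is pentane.
A ketone (C=O on an internal carbon) is the principal characteristic group, giving the suffix -one.
Number the chain so that numbering from this end puts the carbonyl group at C-2 rather than C-4.
With this numbering: the carbonyl at C-2; chloro groups at C-1 and C-3; an iodo group at C-5.
Substituent prefixes are cited in alphabetical order (multiplying prefixes like di-/tri- are ignored for ordering).
The name is 1,3-dichloro-5-iodopentan-2-one.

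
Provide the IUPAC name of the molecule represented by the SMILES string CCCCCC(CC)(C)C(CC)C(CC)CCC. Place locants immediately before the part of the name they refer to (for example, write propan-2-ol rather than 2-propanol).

4,5,6-triethyl-6-methylundecane

The parent chain contains 11 carbons (undecane).
Number the chain so that the substituent locant set {4,5,6,6} is lower than {6,6,7,8} at the first point of difference.
That gives ethyl groups at C-4 and C-5 and C-6; a methyl group at C-6.
Substituent prefixes are cited in alphabetical order (multiplying prefixes like di-/tri- are ignored for ordering).
The name is 4,5,6-triethyl-6-methylundecane.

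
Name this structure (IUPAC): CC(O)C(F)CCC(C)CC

3-fluoro-6-methyloctan-2-ol

Counting along the main chain through the –OH group gives 8 carbons: the parent is octane.
The principal characteristic group is an alcohol (–OH), named with the suffix -ol.
The numbering direction is chosen so that numbering from this end puts the hydroxyl group at C-2 rather than C-7.
That gives the hydroxyl at C-2; a fluoro group at C-3; a methyl group at C-6.
Substituent prefixes are cited in alphabetical order (multiplying prefixes like di-/tri- are ignored for ordering).
Putting it together: 3-fluoro-6-methyloctan-2-ol.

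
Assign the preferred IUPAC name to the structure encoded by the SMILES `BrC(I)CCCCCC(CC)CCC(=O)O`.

Counting along the main chain through the –COOH group gives 10 carbons: the parent is decane.
A carboxylic acid (terminal –COOH) is the principal characteristic group, giving the suffix -oic acid.
Number the chain so that the carboxylic acid carbon is C-1 by definition.
This places a bromo group at C-10; an ethyl group at C-4; an iodo group at C-10.
The substituents are ordered alphabetically, ignoring any di-/tri- multipliers.
Putting it together: 10-bromo-4-ethyl-10-iododecanoic acid.

10-bromo-4-ethyl-10-iododecanoic acid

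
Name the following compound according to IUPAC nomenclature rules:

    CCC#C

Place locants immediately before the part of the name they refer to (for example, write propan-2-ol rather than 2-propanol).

but-1-yne

The longest carbon chain that includes the multiple bond has 4 carbons, so the parent hydride is butane.
The chain contains a C≡C triple bond, so the unsaturation ending is -yne.
Number the chain so that numbering from this end puts the triple bond at C-1 rather than C-3.
That gives the triple bond between C-1 and C-2.
Putting it together: but-1-yne.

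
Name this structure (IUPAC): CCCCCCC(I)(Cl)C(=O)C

The longest carbon chain that includes the carbonyl has 9 carbons, so the parent hydride is nonane.
The principal characteristic group is a ketone (C=O on an internal carbon), named with the suffix -one.
The numbering direction is chosen so that numbering from this end puts the carbonyl group at C-2 rather than C-8.
That gives the carbonyl at C-2; a chloro group at C-3; an iodo group at C-3.
The substituents are ordered alphabetically, ignoring any di-/tri- multipliers.
The name is 3-chloro-3-iodononan-2-one.

3-chloro-3-iodononan-2-one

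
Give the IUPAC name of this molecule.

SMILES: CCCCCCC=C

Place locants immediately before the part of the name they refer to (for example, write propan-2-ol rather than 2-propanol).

Counting along the main chain through the multiple bond gives 8 carbons: the parent is octane.
The chain contains a C=C double bond, so the unsaturation ending is -ene.
Choose the numbering such that numbering from this end puts the double bond at C-1 rather than C-7.
This places the double bond between C-1 and C-2.
The name is oct-1-ene.

oct-1-ene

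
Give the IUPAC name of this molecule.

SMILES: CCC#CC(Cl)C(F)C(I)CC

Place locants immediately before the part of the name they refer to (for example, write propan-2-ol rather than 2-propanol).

5-chloro-6-fluoro-7-iodonon-3-yne

The longest chain bearing the multiple bond is 9 carbons long (nonane).
There is one C≡C triple bond, indicated by the ending -yne.
Number the chain so that numbering from this end puts the triple bond at C-3 rather than C-6.
This places the triple bond between C-3 and C-4; a chloro group at C-5; a fluoro group at C-6; an iodo group at C-7.
Substituent prefixes are cited in alphabetical order (multiplying prefixes like di-/tri- are ignored for ordering).
Putting it together: 5-chloro-6-fluoro-7-iodonon-3-yne.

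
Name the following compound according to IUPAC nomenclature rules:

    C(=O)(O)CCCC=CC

The longest carbon chain that includes the –COOH group and the multiple bond has 7 carbons, so the parent hydride is heptane.
The highest-priority functional group is a carboxylic acid (terminal –COOH), so the name ends in -oic acid.
The chain contains a C=C double bond, so the unsaturation ending is -ene.
Number the chain so that the carboxylic acid carbon is C-1 by definition.
With this numbering: the double bond between C-5 and C-6.
The name is hept-5-enoic acid.

hept-5-enoic acid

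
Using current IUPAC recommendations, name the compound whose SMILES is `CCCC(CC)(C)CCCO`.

Counting along the main chain through the –OH group gives 7 carbons: the parent is heptane.
The principal characteristic group is an alcohol (–OH), named with the suffix -ol.
Number the chain so that numbering from this end puts the hydroxyl group at C-1 rather than C-7.
That gives the hydroxyl at C-1; an ethyl group at C-4; a methyl group at C-4.
Prefixes are listed alphabetically: ethyl, methyl.
Assembling the pieces gives 4-ethyl-4-methylheptan-1-ol.

4-ethyl-4-methylheptan-1-ol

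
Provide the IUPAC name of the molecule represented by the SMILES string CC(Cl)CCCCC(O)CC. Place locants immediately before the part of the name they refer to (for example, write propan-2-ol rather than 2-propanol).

8-chlorononan-3-ol

The longest carbon chain that includes the –OH group has 9 carbons, so the parent hydride is nonane.
An alcohol (–OH) is the principal characteristic group, giving the suffix -ol.
Choose the numbering such that numbering from this end puts the hydroxyl group at C-3 rather than C-7.
That gives the hydroxyl at C-3; a chloro group at C-8.
The name is 8-chlorononan-3-ol.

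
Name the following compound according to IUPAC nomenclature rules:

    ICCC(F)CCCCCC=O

The longest chain bearing the –CHO group is 9 carbons long (nonane).
The principal characteristic group is an aldehyde (terminal –CHO), named with the suffix -al.
Choose the numbering such that the aldehyde carbon is C-1 by definition.
With this numbering: a fluoro group at C-7; an iodo group at C-9.
Prefixes are listed alphabetically: fluoro, iodo.
The name is 7-fluoro-9-iodononanal.

7-fluoro-9-iodononanal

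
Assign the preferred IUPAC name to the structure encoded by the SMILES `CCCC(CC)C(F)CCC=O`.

Counting along the main chain through the –CHO group gives 8 carbons: the parent is octane.
The highest-priority functional group is an aldehyde (terminal –CHO), so the name ends in -al.
Choose the numbering such that the aldehyde carbon is C-1 by definition.
That gives an ethyl group at C-5; a fluoro group at C-4.
The substituents are ordered alphabetically, ignoring any di-/tri- multipliers.
Putting it together: 5-ethyl-4-fluorooctanal.

5-ethyl-4-fluorooctanal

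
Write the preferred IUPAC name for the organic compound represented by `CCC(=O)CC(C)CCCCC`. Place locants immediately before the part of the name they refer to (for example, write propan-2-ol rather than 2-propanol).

Counting along the main chain through the carbonyl gives 10 carbons: the parent is decane.
A ketone (C=O on an internal carbon) is the principal characteristic group, giving the suffix -one.
The numbering direction is chosen so that numbering from this end puts the carbonyl group at C-3 rather than C-8.
That gives the carbonyl at C-3; a methyl group at C-5.
Putting it together: 5-methyldecan-3-one.

5-methyldecan-3-one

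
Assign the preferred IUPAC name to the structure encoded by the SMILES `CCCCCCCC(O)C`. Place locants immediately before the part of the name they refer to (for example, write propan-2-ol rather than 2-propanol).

nonan-2-ol

Counting along the main chain through the –OH group gives 9 carbons: the parent is nonane.
The highest-priority functional group is an alcohol (–OH), so the name ends in -ol.
Number the chain so that numbering from this end puts the hydroxyl group at C-2 rather than C-8.
With this numbering: the hydroxyl at C-2.
Putting it together: nonan-2-ol.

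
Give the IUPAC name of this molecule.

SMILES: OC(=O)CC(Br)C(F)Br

The longest carbon chain that includes the –COOH group has 4 carbons, so the parent hydride is butane.
The principal characteristic group is a carboxylic acid (terminal –COOH), named with the suffix -oic acid.
Choose the numbering such that the carboxylic acid carbon is C-1 by definition.
This places bromo groups at C-3 and C-4; a fluoro group at C-4.
Prefixes are listed alphabetically: bromo, fluoro.
The name is 3,4-dibromo-4-fluorobutanoic acid.

3,4-dibromo-4-fluorobutanoic acid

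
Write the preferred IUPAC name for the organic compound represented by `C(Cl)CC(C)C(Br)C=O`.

The longest carbon chain that includes the –CHO group has 5 carbons, so the parent hydride is pentane.
The principal characteristic group is an aldehyde (terminal –CHO), named with the suffix -al.
Number the chain so that the aldehyde carbon is C-1 by definition.
That gives a bromo group at C-2; a chloro group at C-5; a methyl group at C-3.
Prefixes are listed alphabetically: bromo, chloro, methyl.
Assembling the pieces gives 2-bromo-5-chloro-3-methylpentanal.

2-bromo-5-chloro-3-methylpentanal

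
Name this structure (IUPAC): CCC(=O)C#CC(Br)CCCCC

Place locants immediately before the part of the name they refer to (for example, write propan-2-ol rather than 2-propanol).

6-bromoundec-4-yn-3-one

The longest carbon chain that includes the carbonyl and the multiple bond has 11 carbons, so the parent hydride is undecane.
A ketone (C=O on an internal carbon) is the principal characteristic group, giving the suffix -one.
There is one C≡C triple bond, indicated by the ending -yne.
Number the chain so that numbering from this end puts the carbonyl group at C-3 rather than C-9.
With this numbering: the carbonyl at C-3; the triple bond between C-4 and C-5; a bromo group at C-6.
Putting it together: 6-bromoundec-4-yn-3-one.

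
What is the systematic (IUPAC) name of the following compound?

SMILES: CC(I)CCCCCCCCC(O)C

11-iodododecan-2-ol

The longest chain bearing the –OH group is 12 carbons long (dodecane).
The principal characteristic group is an alcohol (–OH), named with the suffix -ol.
The numbering direction is chosen so that numbering from this end puts the hydroxyl group at C-2 rather than C-11.
This places the hydroxyl at C-2; an iodo group at C-11.
Assembling the pieces gives 11-iodododecan-2-ol.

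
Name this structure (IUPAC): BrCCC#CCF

5-bromo-1-fluoropent-2-yne

The longest chain bearing the multiple bond is 5 carbons long (pentane).
There is one C≡C triple bond, indicated by the ending -yne.
Number the chain so that numbering from this end puts the triple bond at C-2 rather than C-3.
With this numbering: the triple bond between C-2 and C-3; a bromo group at C-5; a fluoro group at C-1.
Substituent prefixes are cited in alphabetical order (multiplying prefixes like di-/tri- are ignored for ordering).
Assembling the pieces gives 5-bromo-1-fluoropent-2-yne.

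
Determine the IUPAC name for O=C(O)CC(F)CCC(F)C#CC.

Counting along the main chain through the –COOH group and the multiple bond gives 9 carbons: the parent is nonane.
The principal characteristic group is a carboxylic acid (terminal –COOH), named with the suffix -oic acid.
The chain contains a C≡C triple bond, so the unsaturation ending is -yne.
Choose the numbering such that the carboxylic acid carbon is C-1 by definition.
That gives the triple bond between C-7 and C-8; fluoro groups at C-3 and C-6.
Assembling the pieces gives 3,6-difluoronon-7-ynoic acid.

3,6-difluoronon-7-ynoic acid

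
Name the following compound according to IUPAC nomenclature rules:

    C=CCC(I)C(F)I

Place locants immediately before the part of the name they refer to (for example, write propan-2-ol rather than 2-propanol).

5-fluoro-4,5-diiodopent-1-ene

The longest chain bearing the multiple bond is 5 carbons long (pentane).
A C=C double bond in the chain gives the infix -ene-.
The numbering direction is chosen so that numbering from this end puts the double bond at C-1 rather than C-4.
With this numbering: the double bond between C-1 and C-2; a fluoro group at C-5; iodo groups at C-4 and C-5.
The substituents are ordered alphabetically, ignoring any di-/tri- multipliers.
Assembling the pieces gives 5-fluoro-4,5-diiodopent-1-ene.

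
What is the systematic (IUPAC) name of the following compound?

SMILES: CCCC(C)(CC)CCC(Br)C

2-bromo-5-ethyl-5-methyloctane

The parent chain contains 8 carbons (octane).
The numbering direction is chosen so that the substituent locant set {2,5,5} is lower than {4,4,7} at the first point of difference.
This places a bromo group at C-2; an ethyl group at C-5; a methyl group at C-5.
Substituent prefixes are cited in alphabetical order (multiplying prefixes like di-/tri- are ignored for ordering).
The name is 2-bromo-5-ethyl-5-methyloctane.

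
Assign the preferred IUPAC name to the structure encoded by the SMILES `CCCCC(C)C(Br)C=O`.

2-bromo-3-methylheptanal

Counting along the main chain through the –CHO group gives 7 carbons: the parent is heptane.
The principal characteristic group is an aldehyde (terminal –CHO), named with the suffix -al.
The numbering direction is chosen so that the aldehyde carbon is C-1 by definition.
That gives a bromo group at C-2; a methyl group at C-3.
Prefixes are listed alphabetically: bromo, methyl.
The name is 2-bromo-3-methylheptanal.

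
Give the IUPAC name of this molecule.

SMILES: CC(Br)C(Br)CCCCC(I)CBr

The longest carbon chain is 9 atoms: the parent is nonane.
Choose the numbering such that the substituent locant set {1,2,7,8} is lower than {2,3,8,9} at the first point of difference.
That gives bromo groups at C-1 and C-7 and C-8; an iodo group at C-2.
The substituents are ordered alphabetically, ignoring any di-/tri- multipliers.
The name is 1,7,8-tribromo-2-iodononane.

1,7,8-tribromo-2-iodononane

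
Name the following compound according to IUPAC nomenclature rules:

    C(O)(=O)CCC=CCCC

The longest carbon chain that includes the –COOH group and the multiple bond has 8 carbons, so the parent hydride is octane.
The highest-priority functional group is a carboxylic acid (terminal –COOH), so the name ends in -oic acid.
The chain contains a C=C double bond, so the unsaturation ending is -ene.
Choose the numbering such that the carboxylic acid carbon is C-1 by definition.
With this numbering: the double bond between C-4 and C-5.
Assembling the pieces gives oct-4-enoic acid.

oct-4-enoic acid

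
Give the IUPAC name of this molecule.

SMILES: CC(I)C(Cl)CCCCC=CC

8-chloro-9-iododec-2-ene

Counting along the main chain through the multiple bond gives 10 carbons: the parent is decane.
The chain contains a C=C double bond, so the unsaturation ending is -ene.
Number the chain so that numbering from this end puts the double bond at C-2 rather than C-8.
With this numbering: the double bond between C-2 and C-3; a chloro group at C-8; an iodo group at C-9.
Substituent prefixes are cited in alphabetical order (multiplying prefixes like di-/tri- are ignored for ordering).
The name is 8-chloro-9-iododec-2-ene.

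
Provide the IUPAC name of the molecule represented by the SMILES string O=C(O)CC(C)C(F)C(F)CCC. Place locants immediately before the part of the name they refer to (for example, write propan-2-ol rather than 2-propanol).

4,5-difluoro-3-methyloctanoic acid

The longest chain bearing the –COOH group is 8 carbons long (octane).
The principal characteristic group is a carboxylic acid (terminal –COOH), named with the suffix -oic acid.
The numbering direction is chosen so that the carboxylic acid carbon is C-1 by definition.
With this numbering: fluoro groups at C-4 and C-5; a methyl group at C-3.
Prefixes are listed alphabetically: fluoro, methyl.
Putting it together: 4,5-difluoro-3-methyloctanoic acid.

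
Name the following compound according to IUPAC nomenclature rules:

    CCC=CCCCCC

Counting along the main chain through the multiple bond gives 9 carbons: the parent is nonane.
There is one C=C double bond, indicated by the ending -ene.
Number the chain so that numbering from this end puts the double bond at C-3 rather than C-6.
With this numbering: the double bond between C-3 and C-4.
Putting it together: non-3-ene.

non-3-ene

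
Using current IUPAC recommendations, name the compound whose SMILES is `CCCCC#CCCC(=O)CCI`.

1-iodoundec-6-yn-3-one

The longest carbon chain that includes the carbonyl and the multiple bond has 11 carbons, so the parent hydride is undecane.
A ketone (C=O on an internal carbon) is the principal characteristic group, giving the suffix -one.
The chain contains a C≡C triple bond, so the unsaturation ending is -yne.
The numbering direction is chosen so that numbering from this end puts the carbonyl group at C-3 rather than C-9.
This places the carbonyl at C-3; the triple bond between C-6 and C-7; an iodo group at C-1.
Assembling the pieces gives 1-iodoundec-6-yn-3-one.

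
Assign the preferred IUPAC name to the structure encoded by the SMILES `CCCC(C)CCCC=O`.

Counting along the main chain through the –CHO group gives 8 carbons: the parent is octane.
The principal characteristic group is an aldehyde (terminal –CHO), named with the suffix -al.
Number the chain so that the aldehyde carbon is C-1 by definition.
With this numbering: a methyl group at C-5.
Assembling the pieces gives 5-methyloctanal.

5-methyloctanal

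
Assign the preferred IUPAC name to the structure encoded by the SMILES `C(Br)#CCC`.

1-bromobut-1-yne

The longest chain bearing the multiple bond is 4 carbons long (butane).
A C≡C triple bond in the chain gives the infix -yne-.
The numbering direction is chosen so that numbering from this end puts the triple bond at C-1 rather than C-3.
This places the triple bond between C-1 and C-2; a bromo group at C-1.
Putting it together: 1-bromobut-1-yne.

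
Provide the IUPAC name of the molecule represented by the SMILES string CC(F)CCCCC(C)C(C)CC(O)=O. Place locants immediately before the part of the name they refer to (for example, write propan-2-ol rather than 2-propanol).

Counting along the main chain through the –COOH group gives 10 carbons: the parent is decane.
The highest-priority functional group is a carboxylic acid (terminal –COOH), so the name ends in -oic acid.
Number the chain so that the carboxylic acid carbon is C-1 by definition.
That gives a fluoro group at C-9; methyl groups at C-3 and C-4.
Prefixes are listed alphabetically: fluoro, methyl.
Putting it together: 9-fluoro-3,4-dimethyldecanoic acid.

9-fluoro-3,4-dimethyldecanoic acid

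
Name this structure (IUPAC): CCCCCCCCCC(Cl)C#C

3-chlorododec-1-yne

The longest chain bearing the multiple bond is 12 carbons long (dodecane).
The chain contains a C≡C triple bond, so the unsaturation ending is -yne.
Number the chain so that numbering from this end puts the triple bond at C-1 rather than C-11.
With this numbering: the triple bond between C-1 and C-2; a chloro group at C-3.
Putting it together: 3-chlorododec-1-yne.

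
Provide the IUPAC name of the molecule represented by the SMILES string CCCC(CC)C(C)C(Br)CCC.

4-bromo-6-ethyl-5-methylnonane

The longest continuous carbon chain has 9 atoms, so the parent hydride is nonane.
Choose the numbering such that the locant sets are identical either way, so the alphabetically earlier bromo substituent takes the lower locant (4 rather than 6).
That gives a bromo group at C-4; an ethyl group at C-6; a methyl group at C-5.
The substituents are ordered alphabetically, ignoring any di-/tri- multipliers.
Assembling the pieces gives 4-bromo-6-ethyl-5-methylnonane.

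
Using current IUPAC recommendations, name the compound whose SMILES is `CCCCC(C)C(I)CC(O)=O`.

3-iodo-4-methyloctanoic acid

The longest carbon chain that includes the –COOH group has 8 carbons, so the parent hydride is octane.
The highest-priority functional group is a carboxylic acid (terminal –COOH), so the name ends in -oic acid.
Number the chain so that the carboxylic acid carbon is C-1 by definition.
With this numbering: an iodo group at C-3; a methyl group at C-4.
The substituents are ordered alphabetically, ignoring any di-/tri- multipliers.
Assembling the pieces gives 3-iodo-4-methyloctanoic acid.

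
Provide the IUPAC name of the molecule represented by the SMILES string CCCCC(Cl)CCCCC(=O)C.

The longest carbon chain that includes the carbonyl has 11 carbons, so the parent hydride is undecane.
The highest-priority functional group is a ketone (C=O on an internal carbon), so the name ends in -one.
Choose the numbering such that numbering from this end puts the carbonyl group at C-2 rather than C-10.
This places the carbonyl at C-2; a chloro group at C-7.
The name is 7-chloroundecan-2-one.

7-chloroundecan-2-one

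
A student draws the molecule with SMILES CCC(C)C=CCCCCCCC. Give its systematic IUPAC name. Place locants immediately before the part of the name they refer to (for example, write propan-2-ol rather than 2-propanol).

Counting along the main chain through the multiple bond gives 12 carbons: the parent is dodecane.
A C=C double bond in the chain gives the infix -ene-.
Choose the numbering such that numbering from this end puts the double bond at C-4 rather than C-8.
With this numbering: the double bond between C-4 and C-5; a methyl group at C-3.
The name is 3-methyldodec-4-ene.

3-methyldodec-4-ene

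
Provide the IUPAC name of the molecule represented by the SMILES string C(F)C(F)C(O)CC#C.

1,2-difluorohex-5-yn-3-ol

Counting along the main chain through the –OH group and the multiple bond gives 6 carbons: the parent is hexane.
The principal characteristic group is an alcohol (–OH), named with the suffix -ol.
There is one C≡C triple bond, indicated by the ending -yne.
The numbering direction is chosen so that numbering from this end puts the hydroxyl group at C-3 rather than C-4.
With this numbering: the hydroxyl at C-3; the triple bond between C-5 and C-6; fluoro groups at C-1 and C-2.
Assembling the pieces gives 1,2-difluorohex-5-yn-3-ol.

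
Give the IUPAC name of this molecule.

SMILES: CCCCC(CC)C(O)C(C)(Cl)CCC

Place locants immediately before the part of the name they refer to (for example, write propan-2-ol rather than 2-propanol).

4-chloro-6-ethyl-4-methyldecan-5-ol

The longest carbon chain that includes the –OH group has 10 carbons, so the parent hydride is decane.
The principal characteristic group is an alcohol (–OH), named with the suffix -ol.
Number the chain so that numbering from this end puts the hydroxyl group at C-5 rather than C-6.
That gives the hydroxyl at C-5; a chloro group at C-4; an ethyl group at C-6; a methyl group at C-4.
Prefixes are listed alphabetically: chloro, ethyl, methyl.
Putting it together: 4-chloro-6-ethyl-4-methyldecan-5-ol.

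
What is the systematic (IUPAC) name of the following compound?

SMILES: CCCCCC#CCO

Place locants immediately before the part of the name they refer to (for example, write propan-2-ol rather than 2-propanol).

The longest chain bearing the –OH group and the multiple bond is 8 carbons long (octane).
The highest-priority functional group is an alcohol (–OH), so the name ends in -ol.
The chain contains a C≡C triple bond, so the unsaturation ending is -yne.
Choose the numbering such that numbering from this end puts the hydroxyl group at C-1 rather than C-8.
This places the hydroxyl at C-1; the triple bond between C-2 and C-3.
Putting it together: oct-2-yn-1-ol.

oct-2-yn-1-ol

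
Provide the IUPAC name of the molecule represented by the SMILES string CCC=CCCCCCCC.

Counting along the main chain through the multiple bond gives 11 carbons: the parent is undecane.
The chain contains a C=C double bond, so the unsaturation ending is -ene.
The numbering direction is chosen so that numbering from this end puts the double bond at C-3 rather than C-8.
With this numbering: the double bond between C-3 and C-4.
The name is undec-3-ene.

undec-3-ene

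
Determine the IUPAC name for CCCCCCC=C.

The longest chain bearing the multiple bond is 8 carbons long (octane).
A C=C double bond in the chain gives the infix -ene-.
Choose the numbering such that numbering from this end puts the double bond at C-1 rather than C-7.
That gives the double bond between C-1 and C-2.
Putting it together: oct-1-ene.

oct-1-ene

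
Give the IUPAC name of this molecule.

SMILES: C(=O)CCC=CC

The longest chain bearing the –CHO group and the multiple bond is 6 carbons long (hexane).
The principal characteristic group is an aldehyde (terminal –CHO), named with the suffix -al.
A C=C double bond in the chain gives the infix -ene-.
Choose the numbering such that the aldehyde carbon is C-1 by definition.
That gives the double bond between C-4 and C-5.
Putting it together: hex-4-enal.

hex-4-enal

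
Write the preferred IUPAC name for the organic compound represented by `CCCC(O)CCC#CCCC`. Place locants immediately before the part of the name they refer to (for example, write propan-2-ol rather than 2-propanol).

The longest carbon chain that includes the –OH group and the multiple bond has 11 carbons, so the parent hydride is undecane.
The highest-priority functional group is an alcohol (–OH), so the name ends in -ol.
A C≡C triple bond in the chain gives the infix -yne-.
Number the chain so that numbering from this end puts the hydroxyl group at C-4 rather than C-8.
This places the hydroxyl at C-4; the triple bond between C-7 and C-8.
Assembling the pieces gives undec-7-yn-4-ol.

undec-7-yn-4-ol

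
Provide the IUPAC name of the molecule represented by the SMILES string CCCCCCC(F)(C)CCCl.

1-chloro-3-fluoro-3-methylnonane

The longest continuous carbon chain has 9 atoms, so the parent hydride is nonane.
Choose the numbering such that the substituent locant set {1,3,3} is lower than {7,7,9} at the first point of difference.
This places a chloro group at C-1; a fluoro group at C-3; a methyl group at C-3.
Prefixes are listed alphabetically: chloro, fluoro, methyl.
Assembling the pieces gives 1-chloro-3-fluoro-3-methylnonane.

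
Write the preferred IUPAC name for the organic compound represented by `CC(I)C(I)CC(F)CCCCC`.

The longest continuous carbon chain has 10 atoms, so the parent hydride is decane.
The numbering direction is chosen so that the substituent locant set {2,3,5} is lower than {6,8,9} at the first point of difference.
With this numbering: a fluoro group at C-5; iodo groups at C-2 and C-3.
The substituents are ordered alphabetically, ignoring any di-/tri- multipliers.
Assembling the pieces gives 5-fluoro-2,3-diiododecane.

5-fluoro-2,3-diiododecane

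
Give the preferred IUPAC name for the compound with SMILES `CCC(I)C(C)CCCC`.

3-iodo-4-methyloctane

The longest continuous carbon chain has 8 atoms, so the parent hydride is octane.
The numbering direction is chosen so that the substituent locant set {3,4} is lower than {5,6} at the first point of difference.
That gives an iodo group at C-3; a methyl group at C-4.
Substituent prefixes are cited in alphabetical order (multiplying prefixes like di-/tri- are ignored for ordering).
Assembling the pieces gives 3-iodo-4-methyloctane.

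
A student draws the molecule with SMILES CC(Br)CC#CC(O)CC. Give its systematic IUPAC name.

7-bromooct-4-yn-3-ol

Counting along the main chain through the –OH group and the multiple bond gives 8 carbons: the parent is octane.
The highest-priority functional group is an alcohol (–OH), so the name ends in -ol.
A C≡C triple bond in the chain gives the infix -yne-.
Number the chain so that numbering from this end puts the hydroxyl group at C-3 rather than C-6.
This places the hydroxyl at C-3; the triple bond between C-4 and C-5; a bromo group at C-7.
Putting it together: 7-bromooct-4-yn-3-ol.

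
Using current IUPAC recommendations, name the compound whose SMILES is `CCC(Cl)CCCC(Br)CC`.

The longest continuous carbon chain has 9 atoms, so the parent hydride is nonane.
The numbering direction is chosen so that the locant sets are identical either way, so the alphabetically earlier bromo substituent takes the lower locant (3 rather than 7).
That gives a bromo group at C-3; a chloro group at C-7.
Substituent prefixes are cited in alphabetical order (multiplying prefixes like di-/tri- are ignored for ordering).
Assembling the pieces gives 3-bromo-7-chlorononane.

3-bromo-7-chlorononane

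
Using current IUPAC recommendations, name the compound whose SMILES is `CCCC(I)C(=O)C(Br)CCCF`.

The longest carbon chain that includes the carbonyl has 9 carbons, so the parent hydride is nonane.
A ketone (C=O on an internal carbon) is the principal characteristic group, giving the suffix -one.
The numbering direction is chosen so that the substituent locant set {1,4,6} is lower than {4,6,9} at the first point of difference.
That gives the carbonyl at C-5; a bromo group at C-4; a fluoro group at C-1; an iodo group at C-6.
The substituents are ordered alphabetically, ignoring any di-/tri- multipliers.
Putting it together: 4-bromo-1-fluoro-6-iodononan-5-one.

4-bromo-1-fluoro-6-iodononan-5-one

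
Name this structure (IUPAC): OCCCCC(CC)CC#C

The longest chain bearing the –OH group and the multiple bond is 8 carbons long (octane).
The principal characteristic group is an alcohol (–OH), named with the suffix -ol.
The chain contains a C≡C triple bond, so the unsaturation ending is -yne.
Number the chain so that numbering from this end puts the hydroxyl group at C-1 rather than C-8.
That gives the hydroxyl at C-1; the triple bond between C-7 and C-8; an ethyl group at C-5.
The name is 5-ethyloct-7-yn-1-ol.

5-ethyloct-7-yn-1-ol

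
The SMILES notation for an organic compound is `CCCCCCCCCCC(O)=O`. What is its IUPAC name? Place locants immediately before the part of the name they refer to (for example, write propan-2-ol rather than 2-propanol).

The longest carbon chain that includes the –COOH group has 11 carbons, so the parent hydride is undecane.
A carboxylic acid (terminal –COOH) is the principal characteristic group, giving the suffix -oic acid.
The numbering direction is chosen so that the carboxylic acid carbon is C-1 by definition.
The name is undecanoic acid.

undecanoic acid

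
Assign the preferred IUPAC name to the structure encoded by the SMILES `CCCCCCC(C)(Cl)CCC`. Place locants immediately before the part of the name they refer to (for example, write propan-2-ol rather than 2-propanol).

4-chloro-4-methyldecane

The longest continuous carbon chain has 10 atoms, so the parent hydride is decane.
Choose the numbering such that the substituent locant set {4,4} is lower than {7,7} at the first point of difference.
With this numbering: a chloro group at C-4; a methyl group at C-4.
Substituent prefixes are cited in alphabetical order (multiplying prefixes like di-/tri- are ignored for ordering).
Assembling the pieces gives 4-chloro-4-methyldecane.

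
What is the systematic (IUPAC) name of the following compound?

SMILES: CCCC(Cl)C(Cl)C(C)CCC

4,5-dichloro-6-methylnonane

The longest carbon chain is 9 atoms: the parent is nonane.
Number the chain so that the locant sets are identical either way, so the alphabetically earlier chloro substituent takes the lower locants ({4,5} rather than {5,6}, first differing at 4 vs 5).
This places chloro groups at C-4 and C-5; a methyl group at C-6.
Substituent prefixes are cited in alphabetical order (multiplying prefixes like di-/tri- are ignored for ordering).
Putting it together: 4,5-dichloro-6-methylnonane.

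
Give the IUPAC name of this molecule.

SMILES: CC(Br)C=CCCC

2-bromohept-3-ene

Counting along the main chain through the multiple bond gives 7 carbons: the parent is heptane.
There is one C=C double bond, indicated by the ending -ene.
Number the chain so that numbering from this end puts the double bond at C-3 rather than C-4.
With this numbering: the double bond between C-3 and C-4; a bromo group at C-2.
Putting it together: 2-bromohept-3-ene.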